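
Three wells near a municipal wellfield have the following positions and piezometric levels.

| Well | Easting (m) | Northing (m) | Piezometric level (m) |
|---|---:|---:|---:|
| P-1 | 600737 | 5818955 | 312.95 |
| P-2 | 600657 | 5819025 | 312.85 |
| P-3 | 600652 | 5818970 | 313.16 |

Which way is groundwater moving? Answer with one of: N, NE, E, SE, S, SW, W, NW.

NE

Taking P-1 as reference: P-2−P-1 = (-80, 70, -0.10); P-3−P-1 = (-85, 15, +0.21).
Solve a·Δx + b·Δy = Δh: det = (-80)·15 − (-85)·70 = 4750.
∂h/∂x = [(-0.10)·15 − (+0.21)·70] / 4750 = -0.003411
∂h/∂y = [(-80)·(+0.21) − (-85)·(-0.10)] / 4750 = -0.005326
Flow = −∇h = (+0.003411 east, +0.005326 north), which points northeast.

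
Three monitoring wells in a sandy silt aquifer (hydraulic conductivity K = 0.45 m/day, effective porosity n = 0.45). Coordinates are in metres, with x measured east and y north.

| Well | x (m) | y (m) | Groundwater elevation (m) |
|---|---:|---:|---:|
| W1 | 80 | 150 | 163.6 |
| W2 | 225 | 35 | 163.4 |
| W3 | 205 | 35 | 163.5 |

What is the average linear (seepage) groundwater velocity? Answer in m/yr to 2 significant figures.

Differences from W1: to W2 (Δx, Δy, Δh) = (145, -115, -0.2); to W3 = (125, -115, -0.1).
Solve a·Δx + b·Δy = Δh: det = 145·(-115) − 125·(-115) = -2300.
∂h/∂x = [(-0.2)·(-115) − (-0.1)·(-115)] / -2300 = -0.005000
∂h/∂y = [145·(-0.1) − 125·(-0.2)] / -2300 = -0.004565
|∇h| = √(-0.005000² + -0.004565²) = 0.00677
Seepage velocity v = K·i/n = 0.45 × 0.00677 / 0.45 = 0.00677 m/day = 2.473 m/yr.

2.5 m/yr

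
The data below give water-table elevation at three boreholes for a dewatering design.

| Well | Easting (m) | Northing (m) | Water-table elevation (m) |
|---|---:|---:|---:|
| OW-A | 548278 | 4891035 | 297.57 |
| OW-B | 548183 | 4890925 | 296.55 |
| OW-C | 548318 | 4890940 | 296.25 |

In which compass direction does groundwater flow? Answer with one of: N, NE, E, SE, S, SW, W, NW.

With h = a·x + b·y + c and OW-A as origin, the differences give:
  (-95)·a + (-110)·b = -1.02
  40·a + (-95)·b = -1.32
Eliminate b (×(-95) and ×(-110), subtract): 13425·a = -48.300 → a = ∂h/∂x = -0.003598
Back-substitute: b = ∂h/∂y = +0.01238.
Flow = −∇h = (+0.003598 east, -0.01238 north), which points south.

S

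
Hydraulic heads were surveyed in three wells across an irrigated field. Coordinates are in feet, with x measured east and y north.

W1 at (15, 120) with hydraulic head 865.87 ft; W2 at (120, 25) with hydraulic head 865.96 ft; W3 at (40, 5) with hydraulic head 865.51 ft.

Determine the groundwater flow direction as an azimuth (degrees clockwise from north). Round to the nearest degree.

With h = a·x + b·y + c and W1 as origin, the differences give:
  105·a + (-95)·b = +0.09
  25·a + (-115)·b = -0.36
Eliminate b (×(-115) and ×(-95), subtract): -9700·a = -44.550 → a = ∂h/∂x = +0.004593
Back-substitute: b = ∂h/∂y = +0.004129.
Flow direction (−∇h) has components (-0.004593 E, -0.004129 N).
Azimuth = atan2(E, N) = atan2(-0.004593, -0.004129) = 228.0° ≈ 228°.

228°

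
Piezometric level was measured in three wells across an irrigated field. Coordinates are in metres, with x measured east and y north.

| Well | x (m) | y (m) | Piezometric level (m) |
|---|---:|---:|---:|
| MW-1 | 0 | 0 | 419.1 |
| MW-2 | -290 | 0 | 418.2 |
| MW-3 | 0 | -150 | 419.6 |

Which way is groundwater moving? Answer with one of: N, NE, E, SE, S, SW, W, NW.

∂h/∂x = (418.2 − 419.1) / (-290 − 0) = +0.003103
∂h/∂y = (419.6 − 419.1) / (-150 − 0) = -0.003333
Flow = −∇h = (-0.003103 east, +0.003333 north), which points northwest.

NW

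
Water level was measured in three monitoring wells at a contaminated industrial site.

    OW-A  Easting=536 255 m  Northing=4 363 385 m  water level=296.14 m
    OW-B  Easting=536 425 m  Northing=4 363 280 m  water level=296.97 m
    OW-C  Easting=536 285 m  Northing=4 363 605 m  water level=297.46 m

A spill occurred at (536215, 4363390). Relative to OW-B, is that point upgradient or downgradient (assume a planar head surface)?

Differences from OW-A: to OW-B (Δx, Δy, Δh) = (170, -105, +0.83); to OW-C = (30, 220, +1.32).
Determinant of the coordinate differences = 170·220 − 30·(-105) = 40550.
∂h/∂x = [(+0.83)·220 − (+1.32)·(-105)] / 40550 = +0.007921
∂h/∂y = [170·(+1.32) − 30·(+0.83)] / 40550 = +0.004920
Head at (536215, 4363390) = 296.14 + (+0.007921)·(-40) + (+0.004920)·(5) = 295.85 m.
That is lower than the 296.97 m at OW-B, so the point is downgradient.

downgradient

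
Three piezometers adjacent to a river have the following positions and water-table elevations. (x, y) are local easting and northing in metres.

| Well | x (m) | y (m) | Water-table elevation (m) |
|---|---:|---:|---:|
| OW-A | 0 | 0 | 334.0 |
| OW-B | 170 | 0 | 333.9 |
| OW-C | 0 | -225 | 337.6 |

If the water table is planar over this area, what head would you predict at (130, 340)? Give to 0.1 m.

328.5 m

∂h/∂x = (333.9 − 334.0) / (170 − 0) = -0.0005882
∂h/∂y = (337.6 − 334.0) / (-225 − 0) = -0.01600
h(130, 340) = 334.0 + (-0.0005882)·(130) + (-0.01600)·(340) = 334.0 -0.076 -5.440 = 328.484 m.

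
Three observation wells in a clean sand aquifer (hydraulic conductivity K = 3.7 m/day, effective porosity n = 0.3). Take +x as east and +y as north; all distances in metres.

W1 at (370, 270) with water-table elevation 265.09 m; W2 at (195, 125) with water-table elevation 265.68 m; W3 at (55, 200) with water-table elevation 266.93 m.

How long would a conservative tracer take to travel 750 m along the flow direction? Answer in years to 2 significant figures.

Three-point gradient (reference W1): Δ to W2 = (-175, -145, +0.59), Δ to W3 = (-315, -70, +1.84).
∂h/∂x = -0.006746, ∂h/∂y = +0.004073 (det = -33425).
|∇h| = √(-0.006746² + 0.004073²) = 0.00788
Seepage velocity v = K·i/n = 3.7 × 0.00788 / 0.3 = 0.09719 m/day.
t = 750 / 0.09719 = 7717 days = 21.1 years.

21 years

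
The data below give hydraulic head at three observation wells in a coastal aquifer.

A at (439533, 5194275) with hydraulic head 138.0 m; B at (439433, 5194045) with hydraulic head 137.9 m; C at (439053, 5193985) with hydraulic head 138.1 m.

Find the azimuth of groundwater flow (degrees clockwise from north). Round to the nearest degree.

Taking A as reference: B−A = (-100, -230, -0.1); C−A = (-480, -290, +0.1).
Solve a·Δx + b·Δy = Δh: det = (-100)·(-290) − (-480)·(-230) = -81400.
∂h/∂x = [(-0.1)·(-290) − (+0.1)·(-230)] / -81400 = -0.0006388
∂h/∂y = [(-100)·(+0.1) − (-480)·(-0.1)] / -81400 = +0.0007125
Flow direction (−∇h) has components (+0.0006388 E, -0.0007125 N).
Azimuth = atan2(E, N) = atan2(+0.0006388, -0.0007125) = 138.1° ≈ 138°.

138°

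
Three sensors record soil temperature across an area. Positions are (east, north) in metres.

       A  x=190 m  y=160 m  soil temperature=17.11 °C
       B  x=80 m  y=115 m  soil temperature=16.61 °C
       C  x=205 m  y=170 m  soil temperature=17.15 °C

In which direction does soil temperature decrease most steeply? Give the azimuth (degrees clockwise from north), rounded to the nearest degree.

314°

Taking A as reference: B−A = (-110, -45, -0.50); C−A = (15, 10, +0.04).
Determinant of the coordinate differences = (-110)·10 − 15·(-45) = -425.
∂T/∂x = [(-0.50)·10 − (+0.04)·(-45)] / -425 = +0.007529
∂T/∂y = [(-110)·(+0.04) − 15·(-0.50)] / -425 = -0.007294
Steepest decrease is along −∇f: components (-0.007529 E, +0.007294 N).
Azimuth = atan2(-0.007529, +0.007294) = 314.1° ≈ 314°.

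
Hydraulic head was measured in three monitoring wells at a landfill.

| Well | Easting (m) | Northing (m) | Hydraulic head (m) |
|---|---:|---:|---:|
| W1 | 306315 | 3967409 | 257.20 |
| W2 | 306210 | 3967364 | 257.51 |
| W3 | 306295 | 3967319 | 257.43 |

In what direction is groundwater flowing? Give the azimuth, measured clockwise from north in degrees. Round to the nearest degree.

044°

Taking W1 as reference: W2−W1 = (-105, -45, +0.31); W3−W1 = (-20, -90, +0.23).
Determinant of the coordinate differences = (-105)·(-90) − (-20)·(-45) = 8550.
∂h/∂x = [(+0.31)·(-90) − (+0.23)·(-45)] / 8550 = -0.002053
∂h/∂y = [(-105)·(+0.23) − (-20)·(+0.31)] / 8550 = -0.002099
Flow direction (−∇h) has components (+0.002053 E, +0.002099 N).
Azimuth = atan2(E, N) = atan2(+0.002053, +0.002099) = 44.4° ≈ 044°.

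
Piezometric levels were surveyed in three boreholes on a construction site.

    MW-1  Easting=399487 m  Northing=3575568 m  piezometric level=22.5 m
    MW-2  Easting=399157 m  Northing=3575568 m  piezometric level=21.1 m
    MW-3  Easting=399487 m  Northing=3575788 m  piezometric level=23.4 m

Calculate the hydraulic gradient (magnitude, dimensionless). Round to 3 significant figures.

∂h/∂x = (21.1 − 22.5) / (399157 − 399487) = +0.004242
∂h/∂y = (23.4 − 22.5) / (3575788 − 3575568) = +0.004091
|∇h| = √(0.004242² + 0.004091²) = 0.005893

0.00589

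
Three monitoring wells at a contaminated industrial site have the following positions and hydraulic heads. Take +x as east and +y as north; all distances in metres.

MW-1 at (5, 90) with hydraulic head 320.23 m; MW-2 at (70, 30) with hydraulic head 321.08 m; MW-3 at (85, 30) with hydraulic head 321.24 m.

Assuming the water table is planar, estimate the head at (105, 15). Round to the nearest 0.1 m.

Taking MW-1 as reference: MW-2−MW-1 = (65, -60, +0.85); MW-3−MW-1 = (80, -60, +1.01).
Solve a·Δx + b·Δy = Δh: det = 65·(-60) − 80·(-60) = 900.
∂h/∂x = [(+0.85)·(-60) − (+1.01)·(-60)] / 900 = +0.01067
∂h/∂y = [65·(+1.01) − 80·(+0.85)] / 900 = -0.002611
h(105, 15) = 320.23 + (+0.01067)·(100) + (-0.002611)·(-75) = 320.23 +1.067 +0.196 = 321.493 m.

321.5 m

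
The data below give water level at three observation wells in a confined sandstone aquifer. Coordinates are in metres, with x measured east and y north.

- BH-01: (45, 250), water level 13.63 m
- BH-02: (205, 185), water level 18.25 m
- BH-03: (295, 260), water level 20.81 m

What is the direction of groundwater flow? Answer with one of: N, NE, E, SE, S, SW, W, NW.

W

Differences from BH-01: to BH-02 (Δx, Δy, Δh) = (160, -65, +4.62); to BH-03 = (250, 10, +7.18).
Determinant of the coordinate differences = 160·10 − 250·(-65) = 17850.
∂h/∂x = [(+4.62)·10 − (+7.18)·(-65)] / 17850 = +0.02873
∂h/∂y = [160·(+7.18) − 250·(+4.62)] / 17850 = -0.0003473
Flow = −∇h = (-0.02873 east, +0.0003473 north), which points west.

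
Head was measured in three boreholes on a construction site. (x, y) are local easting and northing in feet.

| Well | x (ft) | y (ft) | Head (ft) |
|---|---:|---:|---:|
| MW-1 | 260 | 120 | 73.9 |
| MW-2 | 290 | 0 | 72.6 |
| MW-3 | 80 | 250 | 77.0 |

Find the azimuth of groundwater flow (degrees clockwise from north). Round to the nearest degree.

Taking MW-1 as reference: MW-2−MW-1 = (30, -120, -1.3); MW-3−MW-1 = (-180, 130, +3.1).
Solve a·Δx + b·Δy = Δh: det = 30·130 − (-180)·(-120) = -17700.
∂h/∂x = [(-1.3)·130 − (+3.1)·(-120)] / -17700 = -0.01147
∂h/∂y = [30·(+3.1) − (-180)·(-1.3)] / -17700 = +0.007966
Flow direction (−∇h) has components (+0.01147 E, -0.007966 N).
Azimuth = atan2(E, N) = atan2(+0.01147, -0.007966) = 124.8° ≈ 125°.

125°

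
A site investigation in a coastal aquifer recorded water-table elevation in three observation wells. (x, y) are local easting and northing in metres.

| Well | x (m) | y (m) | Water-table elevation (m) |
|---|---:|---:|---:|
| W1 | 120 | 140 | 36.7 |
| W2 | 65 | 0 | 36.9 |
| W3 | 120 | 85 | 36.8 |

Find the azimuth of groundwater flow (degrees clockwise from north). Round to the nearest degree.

With h = a·x + b·y + c and W1 as origin, the differences give:
  (-55)·a + (-140)·b = +0.2
  0·a + (-55)·b = +0.1
Eliminate b (×(-55) and ×(-140), subtract): 3025·a = 3.00 → a = ∂h/∂x = +0.0009917
Back-substitute: b = ∂h/∂y = -0.001818.
Flow direction (−∇h) has components (-0.0009917 E, +0.001818 N).
Azimuth = atan2(E, N) = atan2(-0.0009917, +0.001818) = 331.4° ≈ 331°.

331°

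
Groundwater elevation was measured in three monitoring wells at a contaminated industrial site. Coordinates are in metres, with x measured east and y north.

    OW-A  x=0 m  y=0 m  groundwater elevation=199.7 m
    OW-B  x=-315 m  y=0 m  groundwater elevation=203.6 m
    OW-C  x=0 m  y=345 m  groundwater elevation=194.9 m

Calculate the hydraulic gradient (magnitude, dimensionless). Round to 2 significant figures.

∂h/∂x = (203.6 − 199.7) / (-315 − 0) = -0.01238
∂h/∂y = (194.9 − 199.7) / (345 − 0) = -0.01391
|∇h| = √(-0.01238² + -0.01391²) = 0.01862

0.019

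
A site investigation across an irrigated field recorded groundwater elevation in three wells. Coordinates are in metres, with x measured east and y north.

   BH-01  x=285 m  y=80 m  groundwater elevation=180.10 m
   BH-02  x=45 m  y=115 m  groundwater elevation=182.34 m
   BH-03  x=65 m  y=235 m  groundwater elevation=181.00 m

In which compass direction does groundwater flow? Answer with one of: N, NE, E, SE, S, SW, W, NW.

Differences from BH-01: to BH-02 (Δx, Δy, Δh) = (-240, 35, +2.24); to BH-03 = (-220, 155, +0.90).
Solve a·Δx + b·Δy = Δh: det = (-240)·155 − (-220)·35 = -29500.
∂h/∂x = [(+2.24)·155 − (+0.90)·35] / -29500 = -0.01070
∂h/∂y = [(-240)·(+0.90) − (-220)·(+2.24)] / -29500 = -0.009383
Flow = −∇h = (+0.01070 east, +0.009383 north), which points northeast.

NE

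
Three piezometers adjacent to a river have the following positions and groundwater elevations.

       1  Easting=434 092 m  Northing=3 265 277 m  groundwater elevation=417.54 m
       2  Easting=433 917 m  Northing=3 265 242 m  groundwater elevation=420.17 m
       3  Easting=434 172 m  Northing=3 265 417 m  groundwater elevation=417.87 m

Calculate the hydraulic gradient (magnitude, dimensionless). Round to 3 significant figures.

0.0214

Three-point gradient (reference 1): Δ to 2 = (-175, -35, +2.63), Δ to 3 = (80, 140, +0.33).
∂h/∂x = -0.01750, ∂h/∂y = +0.01236 (det = -21700).
|∇h| = √(-0.01750² + 0.01236²) = 0.02142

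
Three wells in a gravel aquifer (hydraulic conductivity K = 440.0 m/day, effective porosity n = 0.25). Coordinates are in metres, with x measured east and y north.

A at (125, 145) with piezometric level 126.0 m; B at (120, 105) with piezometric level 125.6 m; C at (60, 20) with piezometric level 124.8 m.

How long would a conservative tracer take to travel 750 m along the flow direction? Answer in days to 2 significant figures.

Differences from A: to B (Δx, Δy, Δh) = (-5, -40, -0.4); to C = (-65, -125, -1.2).
Solve a·Δx + b·Δy = Δh: det = (-5)·(-125) − (-65)·(-40) = -1975.
∂h/∂x = [(-0.4)·(-125) − (-1.2)·(-40)] / -1975 = -0.001013
∂h/∂y = [(-5)·(-1.2) − (-65)·(-0.4)] / -1975 = +0.01013
|∇h| = √(-0.001013² + 0.01013²) = 0.01018
Seepage velocity v = K·i/n = 440.0 × 0.01018 / 0.25 = 17.92 m/day.
t = 750 / 17.92 = 41.85 days.

42 days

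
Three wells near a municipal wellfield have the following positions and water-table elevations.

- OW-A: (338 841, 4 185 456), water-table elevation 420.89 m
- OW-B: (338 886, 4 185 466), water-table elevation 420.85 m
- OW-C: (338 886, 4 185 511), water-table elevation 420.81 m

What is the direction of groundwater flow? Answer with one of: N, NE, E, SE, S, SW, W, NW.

Differences from OW-A: to OW-B (Δx, Δy, Δh) = (45, 10, -0.04); to OW-C = (45, 55, -0.08).
Solve a·Δx + b·Δy = Δh: det = 45·55 − 45·10 = 2025.
∂h/∂x = [(-0.04)·55 − (-0.08)·10] / 2025 = -0.0006914
∂h/∂y = [45·(-0.08) − 45·(-0.04)] / 2025 = -0.0008889
Flow = −∇h = (+0.0006914 east, +0.0008889 north), which points northeast.

NE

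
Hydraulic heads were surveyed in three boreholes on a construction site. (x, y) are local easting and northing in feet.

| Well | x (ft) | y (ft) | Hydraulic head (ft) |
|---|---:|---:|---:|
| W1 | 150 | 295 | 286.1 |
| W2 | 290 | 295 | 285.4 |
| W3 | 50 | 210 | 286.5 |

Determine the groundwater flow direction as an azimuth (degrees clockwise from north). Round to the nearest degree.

103°

Differences from W1: to W2 (Δx, Δy, Δh) = (140, 0, -0.7); to W3 = (-100, -85, +0.4).
Solve a·Δx + b·Δy = Δh: det = 140·(-85) − (-100)·0 = -11900.
∂h/∂x = [(-0.7)·(-85) − (+0.4)·0] / -11900 = -0.005000
∂h/∂y = [140·(+0.4) − (-100)·(-0.7)] / -11900 = +0.001176
Flow direction (−∇h) has components (+0.005000 E, -0.001176 N).
Azimuth = atan2(E, N) = atan2(+0.005000, -0.001176) = 103.2° ≈ 103°.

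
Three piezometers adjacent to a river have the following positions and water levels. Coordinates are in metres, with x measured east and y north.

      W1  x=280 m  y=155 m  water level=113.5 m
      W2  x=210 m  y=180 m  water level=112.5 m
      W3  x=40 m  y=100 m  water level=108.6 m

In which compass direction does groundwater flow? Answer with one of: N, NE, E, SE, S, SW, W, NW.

Differences from W1: to W2 (Δx, Δy, Δh) = (-70, 25, -1.0); to W3 = (-240, -55, -4.9).
Determinant of the coordinate differences = (-70)·(-55) − (-240)·25 = 9850.
∂h/∂x = [(-1.0)·(-55) − (-4.9)·25] / 9850 = +0.01802
∂h/∂y = [(-70)·(-4.9) − (-240)·(-1.0)] / 9850 = +0.01046
Flow = −∇h = (-0.01802 east, -0.01046 north), which points southwest.

SW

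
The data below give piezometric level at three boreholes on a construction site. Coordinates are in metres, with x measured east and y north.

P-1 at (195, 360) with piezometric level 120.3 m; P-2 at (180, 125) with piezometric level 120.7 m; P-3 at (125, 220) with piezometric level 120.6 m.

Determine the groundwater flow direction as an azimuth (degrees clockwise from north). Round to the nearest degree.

Differences from P-1: to P-2 (Δx, Δy, Δh) = (-15, -235, +0.4); to P-3 = (-70, -140, +0.3).
Solve a·Δx + b·Δy = Δh: det = (-15)·(-140) − (-70)·(-235) = -14350.
∂h/∂x = [(+0.4)·(-140) − (+0.3)·(-235)] / -14350 = -0.001010
∂h/∂y = [(-15)·(+0.3) − (-70)·(+0.4)] / -14350 = -0.001638
Flow direction (−∇h) has components (+0.001010 E, +0.001638 N).
Azimuth = atan2(E, N) = atan2(+0.001010, +0.001638) = 31.7° ≈ 032°.

032°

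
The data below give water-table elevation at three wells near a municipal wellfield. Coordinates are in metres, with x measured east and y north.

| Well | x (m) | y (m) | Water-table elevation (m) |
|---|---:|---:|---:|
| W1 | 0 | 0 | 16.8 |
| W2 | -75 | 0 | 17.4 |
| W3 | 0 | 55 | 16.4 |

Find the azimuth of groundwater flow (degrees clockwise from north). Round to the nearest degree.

048°

∂h/∂x = (17.4 − 16.8) / (-75 − 0) = -0.008000
∂h/∂y = (16.4 − 16.8) / (55 − 0) = -0.007273
Flow direction (−∇h) has components (+0.008000 E, +0.007273 N).
Azimuth = atan2(E, N) = atan2(+0.008000, +0.007273) = 47.7° ≈ 048°.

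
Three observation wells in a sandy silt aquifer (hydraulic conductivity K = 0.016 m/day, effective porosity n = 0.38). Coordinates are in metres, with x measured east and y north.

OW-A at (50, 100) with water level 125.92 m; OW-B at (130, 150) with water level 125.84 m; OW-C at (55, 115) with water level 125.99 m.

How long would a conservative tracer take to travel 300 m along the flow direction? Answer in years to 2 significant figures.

Three-point gradient (reference OW-A): Δ to OW-B = (80, 50, -0.08), Δ to OW-C = (5, 15, +0.07).
∂h/∂x = -0.004947, ∂h/∂y = +0.006316 (det = 950).
|∇h| = √(-0.004947² + 0.006316²) = 0.008023
Seepage velocity v = K·i/n = 0.016 × 0.008023 / 0.38 = 0.0003378 m/day.
t = 300 / 0.0003378 = 8.881e+05 days = 2.43e+03 years.

2400 years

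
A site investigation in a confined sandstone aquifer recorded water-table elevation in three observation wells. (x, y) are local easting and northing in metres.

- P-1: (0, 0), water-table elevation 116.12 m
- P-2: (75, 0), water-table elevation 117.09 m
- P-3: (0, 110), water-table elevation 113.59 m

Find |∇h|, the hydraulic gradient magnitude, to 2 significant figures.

∂h/∂x = (117.09 − 116.12) / (75 − 0) = +0.01293
∂h/∂y = (113.59 − 116.12) / (110 − 0) = -0.02300
|∇h| = √(0.01293² + -0.02300²) = 0.02639

0.026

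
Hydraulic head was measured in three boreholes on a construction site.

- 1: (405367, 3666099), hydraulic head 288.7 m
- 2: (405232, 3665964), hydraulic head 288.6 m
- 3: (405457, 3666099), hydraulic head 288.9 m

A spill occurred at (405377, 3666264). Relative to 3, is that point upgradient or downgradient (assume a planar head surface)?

downgradient

Three-point gradient (reference 1): Δ to 2 = (-135, -135, -0.1), Δ to 3 = (90, 0, +0.2).
∂h/∂x = +0.002222, ∂h/∂y = -0.001481 (det = 12150).
Head at (405377, 3666264) = 288.7 + (+0.002222)·(10) + (-0.001481)·(165) = 288.48 m.
That is lower than the 288.9 m at 3, so the point is downgradient.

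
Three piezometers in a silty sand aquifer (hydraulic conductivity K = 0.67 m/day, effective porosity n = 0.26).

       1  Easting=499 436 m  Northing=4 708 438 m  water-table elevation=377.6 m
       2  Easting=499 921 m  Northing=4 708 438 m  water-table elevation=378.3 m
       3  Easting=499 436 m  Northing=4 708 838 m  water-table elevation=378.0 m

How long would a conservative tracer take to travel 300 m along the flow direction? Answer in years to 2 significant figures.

∂h/∂x = (378.3 − 377.6) / (499921 − 499436) = +0.001443
∂h/∂y = (378.0 − 377.6) / (4708838 − 4708438) = +0.0010000
|∇h| = √(0.001443² + 0.0010000²) = 0.001756
Seepage velocity v = K·i/n = 0.67 × 0.001756 / 0.26 = 0.004525 m/day.
t = 300 / 0.004525 = 6.63e+04 days = 182 years.

180 years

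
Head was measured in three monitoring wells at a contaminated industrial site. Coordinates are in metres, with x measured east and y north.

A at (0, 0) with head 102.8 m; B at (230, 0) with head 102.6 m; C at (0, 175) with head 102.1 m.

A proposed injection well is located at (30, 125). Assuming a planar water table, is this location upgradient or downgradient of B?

downgradient

∂h/∂x = (102.6 − 102.8) / (230 − 0) = -0.0008696
∂h/∂y = (102.1 − 102.8) / (175 − 0) = -0.004000
Head at (30, 125) = 102.8 + (-0.0008696)·(30) + (-0.004000)·(125) = 102.27 m.
That is lower than the 102.6 m at B, so the point is downgradient.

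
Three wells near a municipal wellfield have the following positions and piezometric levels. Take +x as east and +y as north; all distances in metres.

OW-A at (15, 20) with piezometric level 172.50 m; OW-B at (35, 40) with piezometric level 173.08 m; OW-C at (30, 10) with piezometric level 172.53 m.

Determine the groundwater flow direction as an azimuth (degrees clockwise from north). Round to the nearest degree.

Taking OW-A as reference: OW-B−OW-A = (20, 20, +0.58); OW-C−OW-A = (15, -10, +0.03).
Determinant of the coordinate differences = 20·(-10) − 15·20 = -500.
∂h/∂x = [(+0.58)·(-10) − (+0.03)·20] / -500 = +0.01280
∂h/∂y = [20·(+0.03) − 15·(+0.58)] / -500 = +0.01620
Flow direction (−∇h) has components (-0.01280 E, -0.01620 N).
Azimuth = atan2(E, N) = atan2(-0.01280, -0.01620) = 218.3° ≈ 218°.

218°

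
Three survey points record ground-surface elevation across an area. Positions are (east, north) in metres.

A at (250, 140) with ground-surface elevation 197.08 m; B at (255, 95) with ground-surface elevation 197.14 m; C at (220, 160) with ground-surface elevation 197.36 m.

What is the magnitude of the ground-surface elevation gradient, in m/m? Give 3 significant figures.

With z = a·x + b·y + c and A as origin, the differences give:
  5·a + (-45)·b = +0.06
  (-30)·a + 20·b = +0.28
Eliminate b (×20 and ×(-45), subtract): -1250·a = 13.800 → a = ∂z/∂x = -0.01104
Back-substitute: b = ∂z/∂y = -0.002560.
|∇f| = √(-0.01104² + -0.002560²) = 0.01133 m/m

0.0113 m/m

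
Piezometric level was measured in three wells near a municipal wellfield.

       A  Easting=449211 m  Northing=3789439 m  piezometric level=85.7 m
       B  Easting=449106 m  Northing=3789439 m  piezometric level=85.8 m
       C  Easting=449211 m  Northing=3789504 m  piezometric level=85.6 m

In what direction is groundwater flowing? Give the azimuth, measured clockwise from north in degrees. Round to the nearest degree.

∂h/∂x = (85.8 − 85.7) / (449106 − 449211) = -0.0009524
∂h/∂y = (85.6 − 85.7) / (3789504 − 3789439) = -0.001538
Flow direction (−∇h) has components (+0.0009524 E, +0.001538 N).
Azimuth = atan2(E, N) = atan2(+0.0009524, +0.001538) = 31.8° ≈ 032°.

032°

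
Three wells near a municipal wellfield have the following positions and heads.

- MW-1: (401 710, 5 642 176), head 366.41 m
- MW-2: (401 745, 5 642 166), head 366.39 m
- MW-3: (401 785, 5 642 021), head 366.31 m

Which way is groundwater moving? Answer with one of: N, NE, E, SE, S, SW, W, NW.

Taking MW-1 as reference: MW-2−MW-1 = (35, -10, -0.02); MW-3−MW-1 = (75, -155, -0.10).
Determinant of the coordinate differences = 35·(-155) − 75·(-10) = -4675.
∂h/∂x = [(-0.02)·(-155) − (-0.10)·(-10)] / -4675 = -0.0004492
∂h/∂y = [35·(-0.10) − 75·(-0.02)] / -4675 = +0.0004278
Flow = −∇h = (+0.0004492 east, -0.0004278 north), which points southeast.

SE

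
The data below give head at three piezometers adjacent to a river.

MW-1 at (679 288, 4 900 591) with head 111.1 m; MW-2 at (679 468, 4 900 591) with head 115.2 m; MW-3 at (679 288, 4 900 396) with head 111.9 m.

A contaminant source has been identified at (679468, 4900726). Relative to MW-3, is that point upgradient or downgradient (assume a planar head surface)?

upgradient

∂h/∂x = (115.2 − 111.1) / (679468 − 679288) = +0.02278
∂h/∂y = (111.9 − 111.1) / (4900396 − 4900591) = -0.004103
Head at (679468, 4900726) = 111.1 + (+0.02278)·(180) + (-0.004103)·(135) = 114.65 m.
That is higher than the 111.9 m at MW-3, so the point is upgradient.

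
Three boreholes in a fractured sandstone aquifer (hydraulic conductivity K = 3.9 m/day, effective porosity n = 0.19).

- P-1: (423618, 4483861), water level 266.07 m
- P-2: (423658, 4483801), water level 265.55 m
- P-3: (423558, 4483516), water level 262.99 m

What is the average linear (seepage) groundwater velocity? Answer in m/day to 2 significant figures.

0.18 m/day

With h = a·x + b·y + c and P-1 as origin, the differences give:
  40·a + (-60)·b = -0.52
  (-60)·a + (-345)·b = -3.08
Eliminate b (×(-345) and ×(-60), subtract): -17400·a = -5.400 → a = ∂h/∂x = +0.0003103
Back-substitute: b = ∂h/∂y = +0.008874.
|∇h| = √(0.0003103² + 0.008874²) = 0.008879
Seepage velocity v = K·i/n = 3.9 × 0.008879 / 0.19 = 0.1823 m/day.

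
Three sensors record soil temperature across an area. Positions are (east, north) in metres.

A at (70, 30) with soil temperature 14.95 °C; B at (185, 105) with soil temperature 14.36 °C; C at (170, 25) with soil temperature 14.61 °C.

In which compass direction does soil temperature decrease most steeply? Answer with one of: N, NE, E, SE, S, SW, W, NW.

NE

With T = a·x + b·y + c and A as origin, the differences give:
  115·a + 75·b = -0.59
  100·a + (-5)·b = -0.34
Eliminate b (×(-5) and ×75, subtract): -8075·a = 28.450 → a = ∂T/∂x = -0.003523
Back-substitute: b = ∂T/∂y = -0.002464.
Steepest decrease is along −∇f = (+0.003523 E, +0.002464 N) → northeast.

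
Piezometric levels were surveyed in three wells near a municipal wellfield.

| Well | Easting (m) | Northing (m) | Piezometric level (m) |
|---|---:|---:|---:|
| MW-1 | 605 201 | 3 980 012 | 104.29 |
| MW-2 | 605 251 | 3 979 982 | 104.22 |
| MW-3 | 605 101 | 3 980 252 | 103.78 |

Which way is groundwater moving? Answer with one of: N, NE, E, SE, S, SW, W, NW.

Taking MW-1 as reference: MW-2−MW-1 = (50, -30, -0.07); MW-3−MW-1 = (-100, 240, -0.51).
Determinant of the coordinate differences = 50·240 − (-100)·(-30) = 9000.
∂h/∂x = [(-0.07)·240 − (-0.51)·(-30)] / 9000 = -0.003567
∂h/∂y = [50·(-0.51) − (-100)·(-0.07)] / 9000 = -0.003611
Flow = −∇h = (+0.003567 east, +0.003611 north), which points northeast.

NE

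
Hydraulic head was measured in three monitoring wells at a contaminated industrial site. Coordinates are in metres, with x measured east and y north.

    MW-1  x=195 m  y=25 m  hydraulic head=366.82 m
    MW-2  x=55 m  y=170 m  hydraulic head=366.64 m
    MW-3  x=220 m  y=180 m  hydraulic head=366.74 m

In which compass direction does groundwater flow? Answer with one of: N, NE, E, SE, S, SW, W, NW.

Differences from MW-1: to MW-2 (Δx, Δy, Δh) = (-140, 145, -0.18); to MW-3 = (25, 155, -0.08).
Determinant of the coordinate differences = (-140)·155 − 25·145 = -25325.
∂h/∂x = [(-0.18)·155 − (-0.08)·145] / -25325 = +0.0006436
∂h/∂y = [(-140)·(-0.08) − 25·(-0.18)] / -25325 = -0.0006199
Flow = −∇h = (-0.0006436 east, +0.0006199 north), which points northwest.

NW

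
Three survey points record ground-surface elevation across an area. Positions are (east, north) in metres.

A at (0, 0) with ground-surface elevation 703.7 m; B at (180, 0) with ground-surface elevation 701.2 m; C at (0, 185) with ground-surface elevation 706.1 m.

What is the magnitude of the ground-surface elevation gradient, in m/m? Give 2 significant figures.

0.019 m/m

∂z/∂x = (701.2 − 703.7) / (180 − 0) = -0.01389
∂z/∂y = (706.1 − 703.7) / (185 − 0) = +0.01297
|∇f| = √(-0.01389² + 0.01297²) = 0.019 m/m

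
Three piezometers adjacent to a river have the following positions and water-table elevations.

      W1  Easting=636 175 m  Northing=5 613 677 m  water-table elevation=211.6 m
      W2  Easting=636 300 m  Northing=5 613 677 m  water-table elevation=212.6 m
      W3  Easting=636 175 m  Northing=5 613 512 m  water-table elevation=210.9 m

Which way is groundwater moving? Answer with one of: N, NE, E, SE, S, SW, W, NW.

SW

∂h/∂x = (212.6 − 211.6) / (636300 − 636175) = +0.008000
∂h/∂y = (210.9 − 211.6) / (5613512 − 5613677) = +0.004242
Flow = −∇h = (-0.008000 east, -0.004242 north), which points southwest.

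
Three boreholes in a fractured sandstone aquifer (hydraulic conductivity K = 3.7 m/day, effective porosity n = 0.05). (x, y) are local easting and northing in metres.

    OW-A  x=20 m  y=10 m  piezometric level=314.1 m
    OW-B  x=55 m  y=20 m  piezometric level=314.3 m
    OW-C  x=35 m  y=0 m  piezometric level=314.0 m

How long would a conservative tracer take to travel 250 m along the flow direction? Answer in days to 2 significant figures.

260 days

Differences from OW-A: to OW-B (Δx, Δy, Δh) = (35, 10, +0.2); to OW-C = (15, -10, -0.1).
Solve a·Δx + b·Δy = Δh: det = 35·(-10) − 15·10 = -500.
∂h/∂x = [(+0.2)·(-10) − (-0.1)·10] / -500 = +0.002000
∂h/∂y = [35·(-0.1) − 15·(+0.2)] / -500 = +0.01300
|∇h| = √(0.002000² + 0.01300²) = 0.01315
Seepage velocity v = K·i/n = 3.7 × 0.01315 / 0.05 = 0.9731 m/day.
t = 250 / 0.9731 = 256.9 days.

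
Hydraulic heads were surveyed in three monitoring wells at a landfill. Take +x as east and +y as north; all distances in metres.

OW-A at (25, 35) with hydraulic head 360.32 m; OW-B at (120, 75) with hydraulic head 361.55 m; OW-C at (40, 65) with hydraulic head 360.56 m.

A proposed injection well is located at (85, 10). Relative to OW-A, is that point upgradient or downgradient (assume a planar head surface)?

Taking OW-A as reference: OW-B−OW-A = (95, 40, +1.23); OW-C−OW-A = (15, 30, +0.24).
Solve a·Δx + b·Δy = Δh: det = 95·30 − 15·40 = 2250.
∂h/∂x = [(+1.23)·30 − (+0.24)·40] / 2250 = +0.01213
∂h/∂y = [95·(+0.24) − 15·(+1.23)] / 2250 = +0.001933
Head at (85, 10) = 360.32 + (+0.01213)·(60) + (+0.001933)·(-25) = 361.00 m.
That is higher than the 360.32 m at OW-A, so the point is upgradient.

upgradient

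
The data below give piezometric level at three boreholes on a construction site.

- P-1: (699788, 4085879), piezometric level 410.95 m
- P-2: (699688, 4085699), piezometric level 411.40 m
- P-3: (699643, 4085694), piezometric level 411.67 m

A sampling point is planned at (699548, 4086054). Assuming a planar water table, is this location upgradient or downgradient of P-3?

upgradient

With h = a·x + b·y + c and P-1 as origin, the differences give:
  (-100)·a + (-180)·b = +0.45
  (-145)·a + (-185)·b = +0.72
Eliminate b (×(-185) and ×(-180), subtract): -7600·a = 46.350 → a = ∂h/∂x = -0.006099
Back-substitute: b = ∂h/∂y = +0.0008882.
Head at (699548, 4086054) = 410.95 + (-0.006099)·(-240) + (+0.0008882)·(175) = 412.57 m.
That is higher than the 411.67 m at P-3, so the point is upgradient.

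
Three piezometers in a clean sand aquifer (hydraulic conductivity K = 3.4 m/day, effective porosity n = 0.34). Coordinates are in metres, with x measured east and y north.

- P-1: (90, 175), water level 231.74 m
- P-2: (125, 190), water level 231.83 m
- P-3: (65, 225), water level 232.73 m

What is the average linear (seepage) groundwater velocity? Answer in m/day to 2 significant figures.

With h = a·x + b·y + c and P-1 as origin, the differences give:
  35·a + 15·b = +0.09
  (-25)·a + 50·b = +0.99
Eliminate b (×50 and ×15, subtract): 2125·a = -10.350 → a = ∂h/∂x = -0.004871
Back-substitute: b = ∂h/∂y = +0.01736.
|∇h| = √(-0.004871² + 0.01736²) = 0.01803
Seepage velocity v = K·i/n = 3.4 × 0.01803 / 0.34 = 0.1803 m/day.

0.18 m/day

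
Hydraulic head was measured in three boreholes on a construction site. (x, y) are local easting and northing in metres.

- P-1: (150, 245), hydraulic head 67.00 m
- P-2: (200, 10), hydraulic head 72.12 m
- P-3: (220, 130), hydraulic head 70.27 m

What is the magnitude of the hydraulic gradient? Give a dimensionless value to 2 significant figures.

Differences from P-1: to P-2 (Δx, Δy, Δh) = (50, -235, +5.12); to P-3 = (70, -115, +3.27).
Solve a·Δx + b·Δy = Δh: det = 50·(-115) − 70·(-235) = 10700.
∂h/∂x = [(+5.12)·(-115) − (+3.27)·(-235)] / 10700 = +0.01679
∂h/∂y = [50·(+3.27) − 70·(+5.12)] / 10700 = -0.01821
|∇h| = √(0.01679² + -0.01821²) = 0.02477

0.025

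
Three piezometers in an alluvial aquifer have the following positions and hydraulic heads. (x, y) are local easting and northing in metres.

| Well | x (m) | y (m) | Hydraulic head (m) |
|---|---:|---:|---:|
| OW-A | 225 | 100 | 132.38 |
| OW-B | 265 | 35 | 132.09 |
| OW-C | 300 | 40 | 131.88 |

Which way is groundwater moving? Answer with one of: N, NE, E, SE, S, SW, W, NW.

E

Taking OW-A as reference: OW-B−OW-A = (40, -65, -0.29); OW-C−OW-A = (75, -60, -0.50).
Determinant of the coordinate differences = 40·(-60) − 75·(-65) = 2475.
∂h/∂x = [(-0.29)·(-60) − (-0.50)·(-65)] / 2475 = -0.006101
∂h/∂y = [40·(-0.50) − 75·(-0.29)] / 2475 = +0.0007071
Flow = −∇h = (+0.006101 east, -0.0007071 north), which points east.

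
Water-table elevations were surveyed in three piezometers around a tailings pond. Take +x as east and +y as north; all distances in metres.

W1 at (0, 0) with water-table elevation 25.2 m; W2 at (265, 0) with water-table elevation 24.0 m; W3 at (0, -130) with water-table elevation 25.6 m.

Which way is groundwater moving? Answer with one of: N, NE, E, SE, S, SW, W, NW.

∂h/∂x = (24.0 − 25.2) / (265 − 0) = -0.004528
∂h/∂y = (25.6 − 25.2) / (-130 − 0) = -0.003077
Flow = −∇h = (+0.004528 east, +0.003077 north), which points northeast.

NE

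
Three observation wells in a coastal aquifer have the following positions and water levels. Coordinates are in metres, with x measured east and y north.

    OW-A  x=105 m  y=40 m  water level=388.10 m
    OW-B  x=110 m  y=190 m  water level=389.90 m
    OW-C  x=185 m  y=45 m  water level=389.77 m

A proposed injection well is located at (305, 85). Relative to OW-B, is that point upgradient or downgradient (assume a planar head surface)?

upgradient

With h = a·x + b·y + c and OW-A as origin, the differences give:
  5·a + 150·b = +1.80
  80·a + 5·b = +1.67
Eliminate b (×5 and ×150, subtract): -11975·a = -241.500 → a = ∂h/∂x = +0.02017
Back-substitute: b = ∂h/∂y = +0.01133.
Head at (305, 85) = 388.10 + (+0.02017)·(200) + (+0.01133)·(45) = 392.64 m.
That is higher than the 389.90 m at OW-B, so the point is upgradient.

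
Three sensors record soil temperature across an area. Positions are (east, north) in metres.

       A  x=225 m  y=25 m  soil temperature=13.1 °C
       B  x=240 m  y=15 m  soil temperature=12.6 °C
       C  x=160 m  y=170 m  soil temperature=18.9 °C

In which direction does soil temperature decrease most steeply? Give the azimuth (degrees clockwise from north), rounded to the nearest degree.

With T = a·x + b·y + c and A as origin, the differences give:
  15·a + (-10)·b = -0.5
  (-65)·a + 145·b = +5.8
Eliminate b (×145 and ×(-10), subtract): 1525·a = -14.50 → a = ∂T/∂x = -0.009508
Back-substitute: b = ∂T/∂y = +0.03574.
Steepest decrease is along −∇f: components (+0.009508 E, -0.03574 N).
Azimuth = atan2(+0.009508, -0.03574) = 165.1° ≈ 165°.

165°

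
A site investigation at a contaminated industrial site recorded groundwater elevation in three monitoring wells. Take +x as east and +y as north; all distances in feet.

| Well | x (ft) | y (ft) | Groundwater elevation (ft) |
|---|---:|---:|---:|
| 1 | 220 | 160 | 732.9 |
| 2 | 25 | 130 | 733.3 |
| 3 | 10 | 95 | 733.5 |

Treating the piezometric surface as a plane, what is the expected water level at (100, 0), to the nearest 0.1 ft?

733.9 ft

Differences from 1: to 2 (Δx, Δy, Δh) = (-195, -30, +0.4); to 3 = (-210, -65, +0.6).
Solve a·Δx + b·Δy = Δh: det = (-195)·(-65) − (-210)·(-30) = 6375.
∂h/∂x = [(+0.4)·(-65) − (+0.6)·(-30)] / 6375 = -0.001255
∂h/∂y = [(-195)·(+0.6) − (-210)·(+0.4)] / 6375 = -0.005176
h(100, 0) = 732.9 + (-0.001255)·(-120) + (-0.005176)·(-160) = 732.9 +0.151 +0.828 = 733.879 ft.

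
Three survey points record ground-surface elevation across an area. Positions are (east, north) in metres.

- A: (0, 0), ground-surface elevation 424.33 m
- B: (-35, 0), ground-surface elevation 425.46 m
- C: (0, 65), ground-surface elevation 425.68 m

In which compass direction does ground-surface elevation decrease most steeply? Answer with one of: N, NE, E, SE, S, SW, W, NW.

SE

∂z/∂x = (425.46 − 424.33) / (-35 − 0) = -0.03229
∂z/∂y = (425.68 − 424.33) / (65 − 0) = +0.02077
Steepest decrease is along −∇f = (+0.03229 E, -0.02077 N) → southeast.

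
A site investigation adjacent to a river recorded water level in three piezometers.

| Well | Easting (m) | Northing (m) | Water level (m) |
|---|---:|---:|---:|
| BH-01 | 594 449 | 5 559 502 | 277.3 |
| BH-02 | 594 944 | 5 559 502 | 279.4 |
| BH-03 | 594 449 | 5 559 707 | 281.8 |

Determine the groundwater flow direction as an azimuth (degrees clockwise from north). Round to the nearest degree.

∂h/∂x = (279.4 − 277.3) / (594944 − 594449) = +0.004242
∂h/∂y = (281.8 − 277.3) / (5559707 − 5559502) = +0.02195
Flow direction (−∇h) has components (-0.004242 E, -0.02195 N).
Azimuth = atan2(E, N) = atan2(-0.004242, -0.02195) = 190.9° ≈ 191°.

191°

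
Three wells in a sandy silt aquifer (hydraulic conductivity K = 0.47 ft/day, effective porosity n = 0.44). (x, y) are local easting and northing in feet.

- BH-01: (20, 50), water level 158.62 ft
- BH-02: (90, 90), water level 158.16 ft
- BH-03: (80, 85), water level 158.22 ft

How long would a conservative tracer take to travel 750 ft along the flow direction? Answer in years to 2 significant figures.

230 years

Three-point gradient (reference BH-01): Δ to BH-02 = (70, 40, -0.46), Δ to BH-03 = (60, 35, -0.40).
∂h/∂x = -0.002000, ∂h/∂y = -0.008000 (det = 50).
|∇h| = √(-0.002000² + -0.008000²) = 0.008246
Seepage velocity v = K·i/n = 0.47 × 0.008246 / 0.44 = 0.008808 ft/day.
t = 750 / 0.008808 = 8.515e+04 days = 233 years.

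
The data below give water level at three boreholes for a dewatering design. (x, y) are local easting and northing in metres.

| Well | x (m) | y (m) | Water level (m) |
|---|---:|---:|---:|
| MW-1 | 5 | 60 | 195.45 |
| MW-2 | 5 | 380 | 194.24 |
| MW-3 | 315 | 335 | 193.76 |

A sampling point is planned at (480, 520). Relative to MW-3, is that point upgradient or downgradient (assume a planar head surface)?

Three-point gradient (reference MW-1): Δ to MW-2 = (0, 320, -1.21), Δ to MW-3 = (310, 275, -1.69).
∂h/∂x = -0.002097, ∂h/∂y = -0.003781 (det = -99200).
Head at (480, 520) = 195.45 + (-0.002097)·(475) + (-0.003781)·(460) = 192.71 m.
That is lower than the 193.76 m at MW-3, so the point is downgradient.

downgradient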